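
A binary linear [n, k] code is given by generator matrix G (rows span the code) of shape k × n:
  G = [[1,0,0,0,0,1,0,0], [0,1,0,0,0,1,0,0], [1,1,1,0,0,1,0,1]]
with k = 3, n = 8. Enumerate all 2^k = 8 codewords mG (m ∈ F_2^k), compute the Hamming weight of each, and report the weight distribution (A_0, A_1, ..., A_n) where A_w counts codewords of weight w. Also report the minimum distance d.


Weight distribution: A_0 = 1, A_2 = 3, A_3 = 3, A_5 = 1. Minimum distance d = 2.

Enumerate all 2^3 = 8 messages m ∈ F_2^3.
For each, compute codeword c = mG in F_2^8, then tally its weight.
  m = 000 → c = 00000000, weight = 0.
  m = 100 → c = 10000100, weight = 2.
  m = 010 → c = 01000100, weight = 2.
  m = 110 → c = 11000000, weight = 2.
  m = 001 → c = 11100101, weight = 5.
  m = 101 → c = 01100001, weight = 3.
  m = 011 → c = 10100001, weight = 3.
  m = 111 → c = 00100101, weight = 3.
Tally weights:
  weight 0: 1 codewords.
  weight 2: 3 codewords.
  weight 3: 3 codewords.
  weight 5: 1 codewords.
Minimum distance d = smallest w > 0 with A_w > 0 = 2.
Sanity: Σ A_w = 8 = 2^3 = 8 ✓.


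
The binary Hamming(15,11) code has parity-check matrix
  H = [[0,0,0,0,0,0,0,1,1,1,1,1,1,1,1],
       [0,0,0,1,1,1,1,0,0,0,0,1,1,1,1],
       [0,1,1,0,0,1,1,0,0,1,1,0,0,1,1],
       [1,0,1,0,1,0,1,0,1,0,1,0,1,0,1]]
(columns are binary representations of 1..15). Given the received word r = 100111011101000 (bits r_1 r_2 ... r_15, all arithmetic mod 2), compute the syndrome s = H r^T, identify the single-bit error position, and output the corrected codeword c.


s = (0, 0, 0, 1)^T, error position = 1, corrected codeword c = 000111011101000

Compute s = H r^T mod 2 one row at a time:
  s_1 = 1 + 1 + 1 + 0 + 1 + 0 + 0 + 0 = 4 ≡ 0 (mod 2).
  s_2 = 1 + 1 + 1 + 0 + 1 + 0 + 0 + 0 = 4 ≡ 0 (mod 2).
  s_3 = 0 + 0 + 1 + 0 + 1 + 0 + 0 + 0 = 2 ≡ 0 (mod 2).
  s_4 = 1 + 0 + 1 + 0 + 1 + 0 + 0 + 0 = 3 ≡ 1 (mod 2).
s = (0, 0, 0, 1)^T — this equals column 1 of H (binary 0001), so error is at position 1.
Correct: flip bit 1 of r = 100111011101000 to get c = 000111011101000.


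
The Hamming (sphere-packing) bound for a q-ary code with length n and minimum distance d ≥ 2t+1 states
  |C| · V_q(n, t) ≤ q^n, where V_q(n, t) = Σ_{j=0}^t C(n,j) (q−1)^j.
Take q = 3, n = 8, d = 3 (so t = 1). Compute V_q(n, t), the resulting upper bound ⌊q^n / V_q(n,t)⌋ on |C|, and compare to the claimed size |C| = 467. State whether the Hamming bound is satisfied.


V_q(n, t) = 17, q^n = 6561, Hamming bound = 385, |C| = 467 > bound (violated).

Step 1: Compute V_q(n, t) = Σ_{j=0}^1 C(n, j) (q−1)^j.
  j = 0: C(8,0)·(2)^0 = 1·1 = 1.
  j = 1: C(8,1)·(2)^1 = 8·2 = 16.
  V_q(n, t) = 1 + 16 = 17.
Step 2: q^n = 3^8 = 6561.
Step 3: Hamming bound ⌊q^n / V_q(n,t)⌋ = ⌊6561/17⌋ = 385.
Step 4: Compare |C| = 467 to 385: violated.
The claimed |C| lies above the Hamming bound, so no 3-ary code of length 8 with d ≥ 3 can have 467 codewords.


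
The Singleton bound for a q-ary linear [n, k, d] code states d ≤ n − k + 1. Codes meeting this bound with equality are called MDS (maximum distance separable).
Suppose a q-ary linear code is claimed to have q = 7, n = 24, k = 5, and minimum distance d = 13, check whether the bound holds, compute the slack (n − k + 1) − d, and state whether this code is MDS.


Singleton RHS = n − k + 1 = 20, slack = 7, bound satisfied, not MDS.

Singleton bound: d ≤ n − k + 1.
Here n = 24, k = 5, so n − k + 1 = 20.
Given d = 13, check d ≤ 20: YES.
Slack = (n − k + 1) − d = 7.
The code is NOT MDS (slack = 7 > 0).
Description: the claimed parameters are [24, 5, 13]_7; such a code would be non-MDS.


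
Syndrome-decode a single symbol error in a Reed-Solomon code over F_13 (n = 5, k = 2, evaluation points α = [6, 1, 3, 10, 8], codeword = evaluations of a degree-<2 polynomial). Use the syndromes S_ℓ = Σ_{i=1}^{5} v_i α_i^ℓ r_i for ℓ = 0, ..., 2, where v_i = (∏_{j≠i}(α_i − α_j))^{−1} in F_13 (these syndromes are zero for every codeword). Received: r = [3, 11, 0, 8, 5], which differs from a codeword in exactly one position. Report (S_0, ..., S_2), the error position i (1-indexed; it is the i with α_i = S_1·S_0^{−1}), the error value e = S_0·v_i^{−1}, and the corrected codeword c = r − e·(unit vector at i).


S = (4, 1, 10), error at position 4, error magnitude e = 1, c = [3, 11, 0, 7, 5].

Step 1: column multipliers v_i = (∏_{j≠i}(α_i − α_j))^{−1} mod 13.
  i = 1 (α = 6): (6−1)(6−3)(6−10)(6−8) = 5·3·(−4)·(−2) = 120 ≡ 3, so v_1 = 3^{−1} = 9 (mod 13).
  i = 2 (α = 1): (1−6)(1−3)(1−10)(1−8) = (−5)·(−2)·(−9)·(−7) = 630 ≡ 6, so v_2 = 6^{−1} = 11 (mod 13).
  i = 3 (α = 3): (3−6)(3−1)(3−10)(3−8) = (−3)·2·(−7)·(−5) = −210 ≡ 11, so v_3 = 11^{−1} = 6 (mod 13).
  i = 4 (α = 10): (10−6)(10−1)(10−3)(10−8) = 4·9·7·2 = 504 ≡ 10, so v_4 = 10^{−1} = 4 (mod 13).
  i = 5 (α = 8): (8−6)(8−1)(8−3)(8−10) = 2·7·5·(−2) = −140 ≡ 3, so v_5 = 3^{−1} = 9 (mod 13).
  v = [9, 11, 6, 4, 9].
Step 2: syndromes of r = [3, 11, 0, 8, 5] (all sums mod 13).
  S_0 = Σ v_i r_i = 9·3 + 11·11 + 6·0 + 4·8 + 9·5 = 225 ≡ 4.
  S_1 = Σ v_i α_i r_i = 9·6·3 + 11·1·11 + 6·3·0 + 4·10·8 + 9·8·5 = 963 ≡ 1.
  α_i^2 mod 13 = [10, 1, 9, 9, 12].
  S_2 = Σ v_i α_i^2 r_i = 9·10·3 + 11·1·11 + 6·9·0 + 4·9·8 + 9·12·5 = 1219 ≡ 10.
  S = (4, 1, 10) ≠ 0, so r is not a codeword (an error is present).
Step 3: locate the error. For a single error e at position i, S_ℓ = v_i·e·α_i^ℓ, so α_err = S_1/S_0.
  S_0^{−1} = 4^{−1} = 10 (mod 13), so α_err = 1·10 = 10 ≡ 10 = α_4. Error position i = 4.
  Consistency check: S_2/S_1 = 10·1 = 10 ≡ 10 = α_err ✓ (single-error assumption holds).
Step 4: error magnitude e = S_0/v_4 = S_0·∏_{j≠4}(α_4 − α_j) = 4·10 = 40 ≡ 1 (mod 13).
Step 5: correct position 4: c_4 = r_4 − e = 8 − 1 ≡ 7 (mod 13). Hence c = [3, 11, 0, 7, 5].
  Check: interpolating c through the α_i gives m(x) = 10 + 1·x (degree < 2) with m(α_i) = c_i for every i, so c is indeed a codeword.


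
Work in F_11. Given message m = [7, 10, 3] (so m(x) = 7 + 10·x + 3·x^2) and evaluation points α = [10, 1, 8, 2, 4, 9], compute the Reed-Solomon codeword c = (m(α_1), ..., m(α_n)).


c = [0, 9, 4, 6, 7, 10]

Message polynomial: m(x) = 7 + 10·x + 3·x^2 (mod 11).
For each evaluation point α_i, compute m(α_i) mod 11:
  α_1 = 10: Horner steps 3 → 7 → 0, so m(10) = 0.
  α_2 = 1: Horner steps 3 → 2 → 9, so m(1) = 9.
  α_3 = 8: Horner steps 3 → 1 → 4, so m(8) = 4.
  α_4 = 2: Horner steps 3 → 5 → 6, so m(2) = 6.
  α_5 = 4: Horner steps 3 → 0 → 7, so m(4) = 7.
  α_6 = 9: Horner steps 3 → 4 → 10, so m(9) = 10.
Codeword c = [0, 9, 4, 6, 7, 10] ∈ F_11^6.


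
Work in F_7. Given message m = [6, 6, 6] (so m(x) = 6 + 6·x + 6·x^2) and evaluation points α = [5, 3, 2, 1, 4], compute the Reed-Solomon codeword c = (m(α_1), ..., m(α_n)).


c = [4, 1, 0, 4, 0]

Message polynomial: m(x) = 6 + 6·x + 6·x^2 (mod 7).
For each evaluation point α_i, compute m(α_i) mod 7:
  α_1 = 5: Horner steps 6 → 1 → 4, so m(5) = 4.
  α_2 = 3: Horner steps 6 → 3 → 1, so m(3) = 1.
  α_3 = 2: Horner steps 6 → 4 → 0, so m(2) = 0.
  α_4 = 1: Horner steps 6 → 5 → 4, so m(1) = 4.
  α_5 = 4: Horner steps 6 → 2 → 0, so m(4) = 0.
Codeword c = [4, 1, 0, 4, 0] ∈ F_7^5.


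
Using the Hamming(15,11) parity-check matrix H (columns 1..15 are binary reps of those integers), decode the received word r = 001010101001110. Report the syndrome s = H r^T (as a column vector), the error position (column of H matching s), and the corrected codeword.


s = (0, 1, 1, 1)^T, error position = 7, corrected codeword c = 001010001001110

Compute s = H r^T mod 2 one row at a time:
  s_1 = 0 + 1 + 0 + 0 + 1 + 1 + 1 + 0 = 4 ≡ 0 (mod 2).
  s_2 = 0 + 1 + 0 + 1 + 1 + 1 + 1 + 0 = 5 ≡ 1 (mod 2).
  s_3 = 0 + 1 + 0 + 1 + 0 + 0 + 1 + 0 = 3 ≡ 1 (mod 2).
  s_4 = 0 + 1 + 1 + 1 + 1 + 0 + 1 + 0 = 5 ≡ 1 (mod 2).
s = (0, 1, 1, 1)^T — this equals column 7 of H (binary 0111), so error is at position 7.
Correct: flip bit 7 of r = 001010101001110 to get c = 001010001001110.


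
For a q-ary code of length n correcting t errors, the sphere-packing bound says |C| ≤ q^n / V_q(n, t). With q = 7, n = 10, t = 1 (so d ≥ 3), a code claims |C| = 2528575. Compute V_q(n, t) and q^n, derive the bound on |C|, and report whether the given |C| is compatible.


V_q(n, t) = 61, q^n = 282475249, Hamming bound = 4630741, |C| = 2528575 ≤ bound (satisfied).

Step 1: Compute V_q(n, t) = Σ_{j=0}^1 C(n, j) (q−1)^j.
  j = 0: C(10,0)·(6)^0 = 1·1 = 1.
  j = 1: C(10,1)·(6)^1 = 10·6 = 60.
  V_q(n, t) = 1 + 60 = 61.
Step 2: q^n = 7^10 = 282475249.
Step 3: Hamming bound ⌊q^n / V_q(n,t)⌋ = ⌊282475249/61⌋ = 4630741.
Step 4: Compare |C| = 2528575 to 4630741: satisfied.
The claimed |C| lies below the Hamming bound.


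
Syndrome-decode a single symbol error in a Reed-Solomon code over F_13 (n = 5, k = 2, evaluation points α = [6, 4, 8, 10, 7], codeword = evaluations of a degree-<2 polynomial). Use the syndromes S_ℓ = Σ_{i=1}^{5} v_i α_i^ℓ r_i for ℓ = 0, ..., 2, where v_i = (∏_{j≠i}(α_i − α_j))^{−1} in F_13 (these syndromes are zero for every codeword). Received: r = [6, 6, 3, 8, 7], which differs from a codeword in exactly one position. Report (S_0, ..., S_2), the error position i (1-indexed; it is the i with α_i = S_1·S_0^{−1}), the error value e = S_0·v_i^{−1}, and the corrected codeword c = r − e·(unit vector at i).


S = (6, 10, 8), error at position 1, error magnitude e = 8, c = [11, 6, 3, 8, 7].

Step 1: column multipliers v_i = (∏_{j≠i}(α_i − α_j))^{−1} mod 13.
  i = 1 (α = 6): (6−4)(6−8)(6−10)(6−7) = 2·(−2)·(−4)·(−1) = −16 ≡ 10, so v_1 = 10^{−1} = 4 (mod 13).
  i = 2 (α = 4): (4−6)(4−8)(4−10)(4−7) = (−2)·(−4)·(−6)·(−3) = 144 ≡ 1, so v_2 = 1^{−1} = 1 (mod 13).
  i = 3 (α = 8): (8−6)(8−4)(8−10)(8−7) = 2·4·(−2)·1 = −16 ≡ 10, so v_3 = 10^{−1} = 4 (mod 13).
  i = 4 (α = 10): (10−6)(10−4)(10−8)(10−7) = 4·6·2·3 = 144 ≡ 1, so v_4 = 1^{−1} = 1 (mod 13).
  i = 5 (α = 7): (7−6)(7−4)(7−8)(7−10) = 1·3·(−1)·(−3) = 9 ≡ 9, so v_5 = 9^{−1} = 3 (mod 13).
  v = [4, 1, 4, 1, 3].
Step 2: syndromes of r = [6, 6, 3, 8, 7] (all sums mod 13).
  S_0 = Σ v_i r_i = 4·6 + 1·6 + 4·3 + 1·8 + 3·7 = 71 ≡ 6.
  S_1 = Σ v_i α_i r_i = 4·6·6 + 1·4·6 + 4·8·3 + 1·10·8 + 3·7·7 = 491 ≡ 10.
  α_i^2 mod 13 = [10, 3, 12, 9, 10].
  S_2 = Σ v_i α_i^2 r_i = 4·10·6 + 1·3·6 + 4·12·3 + 1·9·8 + 3·10·7 = 684 ≡ 8.
  S = (6, 10, 8) ≠ 0, so r is not a codeword (an error is present).
Step 3: locate the error. For a single error e at position i, S_ℓ = v_i·e·α_i^ℓ, so α_err = S_1/S_0.
  S_0^{−1} = 6^{−1} = 11 (mod 13), so α_err = 10·11 = 110 ≡ 6 = α_1. Error position i = 1.
  Consistency check: S_2/S_1 = 8·4 = 32 ≡ 6 = α_err ✓ (single-error assumption holds).
Step 4: error magnitude e = S_0/v_1 = S_0·∏_{j≠1}(α_1 − α_j) = 6·10 = 60 ≡ 8 (mod 13).
Step 5: correct position 1: c_1 = r_1 − e = 6 − 8 ≡ 11 (mod 13). Hence c = [11, 6, 3, 8, 7].
  Check: interpolating c through the α_i gives m(x) = 9 + 9·x (degree < 2) with m(α_i) = c_i for every i, so c is indeed a codeword.


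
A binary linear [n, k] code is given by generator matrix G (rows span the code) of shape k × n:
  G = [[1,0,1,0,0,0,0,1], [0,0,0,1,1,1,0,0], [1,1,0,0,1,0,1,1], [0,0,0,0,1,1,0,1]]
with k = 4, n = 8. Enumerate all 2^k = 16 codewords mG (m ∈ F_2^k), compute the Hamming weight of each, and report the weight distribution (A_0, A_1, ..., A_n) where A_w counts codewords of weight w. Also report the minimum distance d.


Weight distribution: A_0 = 1, A_2 = 1, A_3 = 4, A_4 = 3, A_5 = 4, A_6 = 3. Minimum distance d = 2.

Enumerate all 2^4 = 16 messages m ∈ F_2^4.
For each, compute codeword c = mG in F_2^8, then tally its weight.
  m = 0000 → c = 00000000, weight = 0.
  m = 1000 → c = 10100001, weight = 3.
  m = 0100 → c = 00011100, weight = 3.
  m = 1100 → c = 10111101, weight = 6.
  m = 0010 → c = 11001011, weight = 5.
  m = 1010 → c = 01101010, weight = 4.
  m = 0110 → c = 11010111, weight = 6.
  m = 1110 → c = 01110110, weight = 5.
  m = 0001 → c = 00001101, weight = 3.
  m = 1001 → c = 10101100, weight = 4.
  m = 0101 → c = 00010001, weight = 2.
  m = 1101 → c = 10110000, weight = 3.
  m = 0011 → c = 11000110, weight = 4.
  m = 1011 → c = 01100111, weight = 5.
  m = 0111 → c = 11011010, weight = 5.
  m = 1111 → c = 01111011, weight = 6.
Tally weights:
  weight 0: 1 codewords.
  weight 2: 1 codewords.
  weight 3: 4 codewords.
  weight 4: 3 codewords.
  weight 5: 4 codewords.
  weight 6: 3 codewords.
Minimum distance d = smallest w > 0 with A_w > 0 = 2.
Sanity: Σ A_w = 16 = 2^4 = 16 ✓.


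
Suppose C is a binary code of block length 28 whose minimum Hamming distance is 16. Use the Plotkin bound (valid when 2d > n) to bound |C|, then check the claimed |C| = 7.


Plotkin bound M ≤ 8; given |C| = 7 ≤ bound (satisfied).

Check applicability: 2d = 32, n = 28.
2d − n = 4 > 0, so Plotkin applies.
Compute d/(2d−n) = 16/4 ≈ 4.0000.
⌊d/(2d−n)⌋ = 4.
Plotkin bound: M ≤ 2·4 = 8.
Given |C| = 7, check: satisfied.
This |C| is below the Plotkin bound.


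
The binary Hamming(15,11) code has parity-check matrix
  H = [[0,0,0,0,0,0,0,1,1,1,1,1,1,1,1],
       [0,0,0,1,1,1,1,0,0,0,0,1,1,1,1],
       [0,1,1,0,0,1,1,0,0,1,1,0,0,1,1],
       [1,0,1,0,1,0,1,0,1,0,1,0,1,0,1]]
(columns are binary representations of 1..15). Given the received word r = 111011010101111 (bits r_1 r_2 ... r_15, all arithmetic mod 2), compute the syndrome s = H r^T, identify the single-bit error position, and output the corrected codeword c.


s = (0, 0, 0, 1)^T, error position = 1, corrected codeword c = 011011010101111

Compute s = H r^T mod 2 one row at a time:
  s_1 = 1 + 0 + 1 + 0 + 1 + 1 + 1 + 1 = 6 ≡ 0 (mod 2).
  s_2 = 0 + 1 + 1 + 0 + 1 + 1 + 1 + 1 = 6 ≡ 0 (mod 2).
  s_3 = 1 + 1 + 1 + 0 + 1 + 0 + 1 + 1 = 6 ≡ 0 (mod 2).
  s_4 = 1 + 1 + 1 + 0 + 0 + 0 + 1 + 1 = 5 ≡ 1 (mod 2).
s = (0, 0, 0, 1)^T — this equals column 1 of H (binary 0001), so error is at position 1.
Correct: flip bit 1 of r = 111011010101111 to get c = 011011010101111.


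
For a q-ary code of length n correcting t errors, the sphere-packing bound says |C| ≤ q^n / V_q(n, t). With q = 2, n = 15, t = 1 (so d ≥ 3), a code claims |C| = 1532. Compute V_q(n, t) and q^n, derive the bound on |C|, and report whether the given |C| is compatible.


V_q(n, t) = 16, q^n = 32768, Hamming bound = 2048, |C| = 1532 ≤ bound (satisfied).

Step 1: Compute V_q(n, t) = Σ_{j=0}^1 C(n, j) (q−1)^j.
  j = 0: C(15,0)·(1)^0 = 1·1 = 1.
  j = 1: C(15,1)·(1)^1 = 15·1 = 15.
  V_q(n, t) = 1 + 15 = 16.
Step 2: q^n = 2^15 = 32768.
Step 3: Hamming bound ⌊q^n / V_q(n,t)⌋ = ⌊32768/16⌋ = 2048.
Step 4: Compare |C| = 1532 to 2048: satisfied.
The claimed |C| lies below the Hamming bound.


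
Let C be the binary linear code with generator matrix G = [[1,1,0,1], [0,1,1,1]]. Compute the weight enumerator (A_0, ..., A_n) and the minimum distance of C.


Weight distribution: A_0 = 1, A_2 = 1, A_3 = 2. Minimum distance d = 2.

Enumerate all 2^2 = 4 messages m ∈ F_2^2.
For each, compute codeword c = mG in F_2^4, then tally its weight.
  m = 00 → c = 0000, weight = 0.
  m = 10 → c = 1101, weight = 3.
  m = 01 → c = 0111, weight = 3.
  m = 11 → c = 1010, weight = 2.
Tally weights:
  weight 0: 1 codewords.
  weight 2: 1 codewords.
  weight 3: 2 codewords.
Minimum distance d = smallest w > 0 with A_w > 0 = 2.
Sanity: Σ A_w = 4 = 2^2 = 4 ✓.


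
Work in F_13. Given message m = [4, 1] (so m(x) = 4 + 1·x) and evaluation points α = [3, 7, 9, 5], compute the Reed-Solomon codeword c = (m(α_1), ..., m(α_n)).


c = [7, 11, 0, 9]

Message polynomial: m(x) = 4 + 1·x (mod 13).
For each evaluation point α_i, compute m(α_i) mod 13:
  α_1 = 3: Horner steps 1 → 7, so m(3) = 7.
  α_2 = 7: Horner steps 1 → 11, so m(7) = 11.
  α_3 = 9: Horner steps 1 → 0, so m(9) = 0.
  α_4 = 5: Horner steps 1 → 9, so m(5) = 9.
Codeword c = [7, 11, 0, 9] ∈ F_13^4.


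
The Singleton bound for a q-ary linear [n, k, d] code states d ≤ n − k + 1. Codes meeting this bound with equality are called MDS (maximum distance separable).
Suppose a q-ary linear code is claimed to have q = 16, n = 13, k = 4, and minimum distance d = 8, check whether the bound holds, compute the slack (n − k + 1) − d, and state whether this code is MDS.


Singleton RHS = n − k + 1 = 10, slack = 2, bound satisfied, not MDS.

Singleton bound: d ≤ n − k + 1.
Here n = 13, k = 4, so n − k + 1 = 10.
Given d = 8, check d ≤ 10: YES.
Slack = (n − k + 1) − d = 2.
The code is NOT MDS (slack = 2 > 0).
Description: the claimed parameters are [13, 4, 8]_16; such a code would be non-MDS.


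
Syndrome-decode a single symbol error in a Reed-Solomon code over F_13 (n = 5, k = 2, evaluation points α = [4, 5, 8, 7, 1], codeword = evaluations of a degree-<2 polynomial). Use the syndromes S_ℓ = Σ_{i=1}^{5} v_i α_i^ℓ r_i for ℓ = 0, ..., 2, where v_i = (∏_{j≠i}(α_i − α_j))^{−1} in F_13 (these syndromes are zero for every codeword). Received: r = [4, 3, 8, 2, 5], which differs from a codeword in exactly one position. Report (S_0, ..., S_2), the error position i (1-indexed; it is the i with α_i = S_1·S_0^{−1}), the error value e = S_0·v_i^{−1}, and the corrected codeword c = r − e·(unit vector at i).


S = (11, 5, 7), error at position 1, error magnitude e = 7, c = [10, 3, 8, 2, 5].

Step 1: column multipliers v_i = (∏_{j≠i}(α_i − α_j))^{−1} mod 13.
  i = 1 (α = 4): (4−5)(4−8)(4−7)(4−1) = (−1)·(−4)·(−3)·3 = −36 ≡ 3, so v_1 = 3^{−1} = 9 (mod 13).
  i = 2 (α = 5): (5−4)(5−8)(5−7)(5−1) = 1·(−3)·(−2)·4 = 24 ≡ 11, so v_2 = 11^{−1} = 6 (mod 13).
  i = 3 (α = 8): (8−4)(8−5)(8−7)(8−1) = 4·3·1·7 = 84 ≡ 6, so v_3 = 6^{−1} = 11 (mod 13).
  i = 4 (α = 7): (7−4)(7−5)(7−8)(7−1) = 3·2·(−1)·6 = −36 ≡ 3, so v_4 = 3^{−1} = 9 (mod 13).
  i = 5 (α = 1): (1−4)(1−5)(1−8)(1−7) = (−3)·(−4)·(−7)·(−6) = 504 ≡ 10, so v_5 = 10^{−1} = 4 (mod 13).
  v = [9, 6, 11, 9, 4].
Step 2: syndromes of r = [4, 3, 8, 2, 5] (all sums mod 13).
  S_0 = Σ v_i r_i = 9·4 + 6·3 + 11·8 + 9·2 + 4·5 = 180 ≡ 11.
  S_1 = Σ v_i α_i r_i = 9·4·4 + 6·5·3 + 11·8·8 + 9·7·2 + 4·1·5 = 1084 ≡ 5.
  α_i^2 mod 13 = [3, 12, 12, 10, 1].
  S_2 = Σ v_i α_i^2 r_i = 9·3·4 + 6·12·3 + 11·12·8 + 9·10·2 + 4·1·5 = 1580 ≡ 7.
  S = (11, 5, 7) ≠ 0, so r is not a codeword (an error is present).
Step 3: locate the error. For a single error e at position i, S_ℓ = v_i·e·α_i^ℓ, so α_err = S_1/S_0.
  S_0^{−1} = 11^{−1} = 6 (mod 13), so α_err = 5·6 = 30 ≡ 4 = α_1. Error position i = 1.
  Consistency check: S_2/S_1 = 7·8 = 56 ≡ 4 = α_err ✓ (single-error assumption holds).
Step 4: error magnitude e = S_0/v_1 = S_0·∏_{j≠1}(α_1 − α_j) = 11·3 = 33 ≡ 7 (mod 13).
Step 5: correct position 1: c_1 = r_1 − e = 4 − 7 ≡ 10 (mod 13). Hence c = [10, 3, 8, 2, 5].
  Check: interpolating c through the α_i gives m(x) = 12 + 6·x (degree < 2) with m(α_i) = c_i for every i, so c is indeed a codeword.


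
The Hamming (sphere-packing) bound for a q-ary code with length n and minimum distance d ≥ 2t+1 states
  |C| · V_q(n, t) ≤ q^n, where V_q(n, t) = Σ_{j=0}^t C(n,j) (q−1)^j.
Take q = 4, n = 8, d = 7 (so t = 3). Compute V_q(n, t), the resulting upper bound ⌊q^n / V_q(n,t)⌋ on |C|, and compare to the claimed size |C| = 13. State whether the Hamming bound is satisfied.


V_q(n, t) = 1789, q^n = 65536, Hamming bound = 36, |C| = 13 ≤ bound (satisfied).

Step 1: Compute V_q(n, t) = Σ_{j=0}^3 C(n, j) (q−1)^j.
  j = 0: C(8,0)·(3)^0 = 1·1 = 1.
  j = 1: C(8,1)·(3)^1 = 8·3 = 24.
  j = 2: C(8,2)·(3)^2 = 28·9 = 252.
  j = 3: C(8,3)·(3)^3 = 56·27 = 1512.
  V_q(n, t) = 1 + 24 + 252 + 1512 = 1789.
Step 2: q^n = 4^8 = 65536.
Step 3: Hamming bound ⌊q^n / V_q(n,t)⌋ = ⌊65536/1789⌋ = 36.
Step 4: Compare |C| = 13 to 36: satisfied.
The claimed |C| lies below the Hamming bound.


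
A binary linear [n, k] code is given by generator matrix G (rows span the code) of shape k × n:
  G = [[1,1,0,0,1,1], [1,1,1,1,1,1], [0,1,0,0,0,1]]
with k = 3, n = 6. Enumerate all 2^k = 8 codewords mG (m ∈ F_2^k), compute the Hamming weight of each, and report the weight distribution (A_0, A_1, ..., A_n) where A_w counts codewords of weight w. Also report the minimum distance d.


Weight distribution: A_0 = 1, A_2 = 3, A_4 = 3, A_6 = 1. Minimum distance d = 2.

Enumerate all 2^3 = 8 messages m ∈ F_2^3.
For each, compute codeword c = mG in F_2^6, then tally its weight.
  m = 000 → c = 000000, weight = 0.
  m = 100 → c = 110011, weight = 4.
  m = 010 → c = 111111, weight = 6.
  m = 110 → c = 001100, weight = 2.
  m = 001 → c = 010001, weight = 2.
  m = 101 → c = 100010, weight = 2.
  m = 011 → c = 101110, weight = 4.
  m = 111 → c = 011101, weight = 4.
Tally weights:
  weight 0: 1 codewords.
  weight 2: 3 codewords.
  weight 4: 3 codewords.
  weight 6: 1 codewords.
Minimum distance d = smallest w > 0 with A_w > 0 = 2.
Sanity: Σ A_w = 8 = 2^3 = 8 ✓.


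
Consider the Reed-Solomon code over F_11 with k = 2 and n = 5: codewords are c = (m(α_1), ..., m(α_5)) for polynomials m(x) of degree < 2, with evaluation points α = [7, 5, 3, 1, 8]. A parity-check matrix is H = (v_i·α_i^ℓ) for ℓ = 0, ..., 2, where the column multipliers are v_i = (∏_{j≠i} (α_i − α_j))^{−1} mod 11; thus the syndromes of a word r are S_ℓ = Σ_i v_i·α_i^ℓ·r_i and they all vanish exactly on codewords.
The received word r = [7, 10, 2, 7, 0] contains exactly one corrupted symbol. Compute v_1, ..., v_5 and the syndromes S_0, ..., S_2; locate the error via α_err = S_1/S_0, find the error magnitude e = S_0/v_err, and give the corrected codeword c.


S = (4, 4, 4), error at position 4, error magnitude e = 2, c = [7, 10, 2, 5, 0].

Step 1: column multipliers v_i = (∏_{j≠i}(α_i − α_j))^{−1} mod 11.
  i = 1 (α = 7): (7−5)(7−3)(7−1)(7−8) = 2·4·6·(−1) = −48 ≡ 7, so v_1 = 7^{−1} = 8 (mod 11).
  i = 2 (α = 5): (5−7)(5−3)(5−1)(5−8) = (−2)·2·4·(−3) = 48 ≡ 4, so v_2 = 4^{−1} = 3 (mod 11).
  i = 3 (α = 3): (3−7)(3−5)(3−1)(3−8) = (−4)·(−2)·2·(−5) = −80 ≡ 8, so v_3 = 8^{−1} = 7 (mod 11).
  i = 4 (α = 1): (1−7)(1−5)(1−3)(1−8) = (−6)·(−4)·(−2)·(−7) = 336 ≡ 6, so v_4 = 6^{−1} = 2 (mod 11).
  i = 5 (α = 8): (8−7)(8−5)(8−3)(8−1) = 1·3·5·7 = 105 ≡ 6, so v_5 = 6^{−1} = 2 (mod 11).
  v = [8, 3, 7, 2, 2].
Step 2: syndromes of r = [7, 10, 2, 7, 0] (all sums mod 11).
  S_0 = Σ v_i r_i = 8·7 + 3·10 + 7·2 + 2·7 + 2·0 = 114 ≡ 4.
  S_1 = Σ v_i α_i r_i = 8·7·7 + 3·5·10 + 7·3·2 + 2·1·7 + 2·8·0 = 598 ≡ 4.
  α_i^2 mod 11 = [5, 3, 9, 1, 9].
  S_2 = Σ v_i α_i^2 r_i = 8·5·7 + 3·3·10 + 7·9·2 + 2·1·7 + 2·9·0 = 510 ≡ 4.
  S = (4, 4, 4) ≠ 0, so r is not a codeword (an error is present).
Step 3: locate the error. For a single error e at position i, S_ℓ = v_i·e·α_i^ℓ, so α_err = S_1/S_0.
  S_0^{−1} = 4^{−1} = 3 (mod 11), so α_err = 4·3 = 12 ≡ 1 = α_4. Error position i = 4.
  Consistency check: S_2/S_1 = 4·3 = 12 ≡ 1 = α_err ✓ (single-error assumption holds).
Step 4: error magnitude e = S_0/v_4 = S_0·∏_{j≠4}(α_4 − α_j) = 4·6 = 24 ≡ 2 (mod 11).
Step 5: correct position 4: c_4 = r_4 − e = 7 − 2 ≡ 5 (mod 11). Hence c = [7, 10, 2, 5, 0].
  Check: interpolating c through the α_i gives m(x) = 1 + 4·x (degree < 2) with m(α_i) = c_i for every i, so c is indeed a codeword.


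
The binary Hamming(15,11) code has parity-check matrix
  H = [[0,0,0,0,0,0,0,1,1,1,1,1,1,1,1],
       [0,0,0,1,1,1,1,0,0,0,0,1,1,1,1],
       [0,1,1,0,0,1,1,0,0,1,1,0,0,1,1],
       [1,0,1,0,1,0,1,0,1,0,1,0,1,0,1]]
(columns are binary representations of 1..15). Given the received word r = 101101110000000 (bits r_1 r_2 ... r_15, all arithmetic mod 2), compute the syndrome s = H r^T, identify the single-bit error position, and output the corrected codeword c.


s = (1, 1, 1, 1)^T, error position = 15, corrected codeword c = 101101110000001

Compute s = H r^T mod 2 one row at a time:
  s_1 = 1 + 0 + 0 + 0 + 0 + 0 + 0 + 0 = 1 ≡ 1 (mod 2).
  s_2 = 1 + 0 + 1 + 1 + 0 + 0 + 0 + 0 = 3 ≡ 1 (mod 2).
  s_3 = 0 + 1 + 1 + 1 + 0 + 0 + 0 + 0 = 3 ≡ 1 (mod 2).
  s_4 = 1 + 1 + 0 + 1 + 0 + 0 + 0 + 0 = 3 ≡ 1 (mod 2).
s = (1, 1, 1, 1)^T — this equals column 15 of H (binary 1111), so error is at position 15.
Correct: flip bit 15 of r = 101101110000000 to get c = 101101110000001.


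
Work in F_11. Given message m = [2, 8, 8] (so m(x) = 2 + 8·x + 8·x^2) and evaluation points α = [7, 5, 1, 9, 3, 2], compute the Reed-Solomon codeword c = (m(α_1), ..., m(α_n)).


c = [10, 0, 7, 7, 10, 6]

Message polynomial: m(x) = 2 + 8·x + 8·x^2 (mod 11).
For each evaluation point α_i, compute m(α_i) mod 11:
  α_1 = 7: Horner steps 8 → 9 → 10, so m(7) = 10.
  α_2 = 5: Horner steps 8 → 4 → 0, so m(5) = 0.
  α_3 = 1: Horner steps 8 → 5 → 7, so m(1) = 7.
  α_4 = 9: Horner steps 8 → 3 → 7, so m(9) = 7.
  α_5 = 3: Horner steps 8 → 10 → 10, so m(3) = 10.
  α_6 = 2: Horner steps 8 → 2 → 6, so m(2) = 6.
Codeword c = [10, 0, 7, 7, 10, 6] ∈ F_11^6.


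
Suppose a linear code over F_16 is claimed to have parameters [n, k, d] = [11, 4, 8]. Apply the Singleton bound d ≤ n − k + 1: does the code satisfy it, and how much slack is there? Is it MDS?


Singleton RHS = n − k + 1 = 8, slack = 0, bound satisfied, MDS.

Singleton bound: d ≤ n − k + 1.
Here n = 11, k = 4, so n − k + 1 = 8.
Given d = 8, check d ≤ 8: YES.
Slack = (n − k + 1) − d = 0.
The code is MDS (slack = 0).
Description: the claimed parameters are [11, 4, 8]_16; such a code would be MDS (meets Singleton bound).


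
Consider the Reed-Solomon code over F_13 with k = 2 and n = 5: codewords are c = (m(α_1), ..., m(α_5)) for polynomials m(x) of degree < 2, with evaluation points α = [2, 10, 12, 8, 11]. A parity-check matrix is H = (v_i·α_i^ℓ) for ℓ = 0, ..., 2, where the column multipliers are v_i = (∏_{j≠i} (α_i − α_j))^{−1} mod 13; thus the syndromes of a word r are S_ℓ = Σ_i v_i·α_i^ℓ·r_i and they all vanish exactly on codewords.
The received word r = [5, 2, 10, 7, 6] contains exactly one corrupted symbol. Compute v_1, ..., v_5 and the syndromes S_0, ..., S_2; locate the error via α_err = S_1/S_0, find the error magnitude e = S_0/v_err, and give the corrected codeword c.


S = (12, 11, 9), error at position 1, error magnitude e = 9, c = [9, 2, 10, 7, 6].

Step 1: column multipliers v_i = (∏_{j≠i}(α_i − α_j))^{−1} mod 13.
  i = 1 (α = 2): (2−10)(2−12)(2−8)(2−11) = (−8)·(−10)·(−6)·(−9) = 4320 ≡ 4, so v_1 = 4^{−1} = 10 (mod 13).
  i = 2 (α = 10): (10−2)(10−12)(10−8)(10−11) = 8·(−2)·2·(−1) = 32 ≡ 6, so v_2 = 6^{−1} = 11 (mod 13).
  i = 3 (α = 12): (12−2)(12−10)(12−8)(12−11) = 10·2·4·1 = 80 ≡ 2, so v_3 = 2^{−1} = 7 (mod 13).
  i = 4 (α = 8): (8−2)(8−10)(8−12)(8−11) = 6·(−2)·(−4)·(−3) = −144 ≡ 12, so v_4 = 12^{−1} = 12 (mod 13).
  i = 5 (α = 11): (11−2)(11−10)(11−12)(11−8) = 9·1·(−1)·3 = −27 ≡ 12, so v_5 = 12^{−1} = 12 (mod 13).
  v = [10, 11, 7, 12, 12].
Step 2: syndromes of r = [5, 2, 10, 7, 6] (all sums mod 13).
  S_0 = Σ v_i r_i = 10·5 + 11·2 + 7·10 + 12·7 + 12·6 = 298 ≡ 12.
  S_1 = Σ v_i α_i r_i = 10·2·5 + 11·10·2 + 7·12·10 + 12·8·7 + 12·11·6 = 2624 ≡ 11.
  α_i^2 mod 13 = [4, 9, 1, 12, 4].
  S_2 = Σ v_i α_i^2 r_i = 10·4·5 + 11·9·2 + 7·1·10 + 12·12·7 + 12·4·6 = 1764 ≡ 9.
  S = (12, 11, 9) ≠ 0, so r is not a codeword (an error is present).
Step 3: locate the error. For a single error e at position i, S_ℓ = v_i·e·α_i^ℓ, so α_err = S_1/S_0.
  S_0^{−1} = 12^{−1} = 12 (mod 13), so α_err = 11·12 = 132 ≡ 2 = α_1. Error position i = 1.
  Consistency check: S_2/S_1 = 9·6 = 54 ≡ 2 = α_err ✓ (single-error assumption holds).
Step 4: error magnitude e = S_0/v_1 = S_0·∏_{j≠1}(α_1 − α_j) = 12·4 = 48 ≡ 9 (mod 13).
Step 5: correct position 1: c_1 = r_1 − e = 5 − 9 ≡ 9 (mod 13). Hence c = [9, 2, 10, 7, 6].
  Check: interpolating c through the α_i gives m(x) = 1 + 4·x (degree < 2) with m(α_i) = c_i for every i, so c is indeed a codeword.


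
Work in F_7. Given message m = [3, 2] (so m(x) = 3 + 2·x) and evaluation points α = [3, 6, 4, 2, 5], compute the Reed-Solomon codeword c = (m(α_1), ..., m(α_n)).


c = [2, 1, 4, 0, 6]

Message polynomial: m(x) = 3 + 2·x (mod 7).
For each evaluation point α_i, compute m(α_i) mod 7:
  α_1 = 3: Horner steps 2 → 2, so m(3) = 2.
  α_2 = 6: Horner steps 2 → 1, so m(6) = 1.
  α_3 = 4: Horner steps 2 → 4, so m(4) = 4.
  α_4 = 2: Horner steps 2 → 0, so m(2) = 0.
  α_5 = 5: Horner steps 2 → 6, so m(5) = 6.
Codeword c = [2, 1, 4, 0, 6] ∈ F_7^5.


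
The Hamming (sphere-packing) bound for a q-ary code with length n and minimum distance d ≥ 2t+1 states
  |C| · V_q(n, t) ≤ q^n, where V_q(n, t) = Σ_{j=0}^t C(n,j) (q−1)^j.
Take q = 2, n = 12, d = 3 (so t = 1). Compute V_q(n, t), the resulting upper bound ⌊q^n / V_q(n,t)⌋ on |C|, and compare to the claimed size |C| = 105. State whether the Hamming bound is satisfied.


V_q(n, t) = 13, q^n = 4096, Hamming bound = 315, |C| = 105 ≤ bound (satisfied).

Step 1: Compute V_q(n, t) = Σ_{j=0}^1 C(n, j) (q−1)^j.
  j = 0: C(12,0)·(1)^0 = 1·1 = 1.
  j = 1: C(12,1)·(1)^1 = 12·1 = 12.
  V_q(n, t) = 1 + 12 = 13.
Step 2: q^n = 2^12 = 4096.
Step 3: Hamming bound ⌊q^n / V_q(n,t)⌋ = ⌊4096/13⌋ = 315.
Step 4: Compare |C| = 105 to 315: satisfied.
The claimed |C| lies below the Hamming bound.


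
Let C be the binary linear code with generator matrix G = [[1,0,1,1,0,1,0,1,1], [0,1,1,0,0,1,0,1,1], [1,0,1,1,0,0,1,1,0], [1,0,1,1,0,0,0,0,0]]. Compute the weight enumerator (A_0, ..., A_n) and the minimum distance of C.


Weight distribution: A_0 = 1, A_2 = 2, A_3 = 4, A_4 = 1, A_5 = 4, A_6 = 4. Minimum distance d = 2.

Enumerate all 2^4 = 16 messages m ∈ F_2^4.
For each, compute codeword c = mG in F_2^9, then tally its weight.
  m = 0000 → c = 000000000, weight = 0.
  m = 1000 → c = 101101011, weight = 6.
  m = 0100 → c = 011001011, weight = 5.
  m = 1100 → c = 110100000, weight = 3.
  m = 0010 → c = 101100110, weight = 5.
  m = 1010 → c = 000001101, weight = 3.
  m = 0110 → c = 110101101, weight = 6.
  m = 1110 → c = 011000110, weight = 4.
  m = 0001 → c = 101100000, weight = 3.
  m = 1001 → c = 000001011, weight = 3.
  m = 0101 → c = 110101011, weight = 6.
  m = 1101 → c = 011000000, weight = 2.
  m = 0011 → c = 000000110, weight = 2.
  m = 1011 → c = 101101101, weight = 6.
  m = 0111 → c = 011001101, weight = 5.
  m = 1111 → c = 110100110, weight = 5.
Tally weights:
  weight 0: 1 codewords.
  weight 2: 2 codewords.
  weight 3: 4 codewords.
  weight 4: 1 codewords.
  weight 5: 4 codewords.
  weight 6: 4 codewords.
Minimum distance d = smallest w > 0 with A_w > 0 = 2.
Sanity: Σ A_w = 16 = 2^4 = 16 ✓.


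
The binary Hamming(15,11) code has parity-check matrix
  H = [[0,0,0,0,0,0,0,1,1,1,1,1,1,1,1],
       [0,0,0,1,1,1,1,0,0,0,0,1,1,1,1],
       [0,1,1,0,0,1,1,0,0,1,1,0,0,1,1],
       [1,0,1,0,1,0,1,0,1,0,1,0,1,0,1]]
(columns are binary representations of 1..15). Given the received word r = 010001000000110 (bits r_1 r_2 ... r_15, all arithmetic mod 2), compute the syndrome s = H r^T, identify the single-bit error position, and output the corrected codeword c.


s = (0, 1, 1, 1)^T, error position = 7, corrected codeword c = 010001100000110

Compute s = H r^T mod 2 one row at a time:
  s_1 = 0 + 0 + 0 + 0 + 0 + 1 + 1 + 0 = 2 ≡ 0 (mod 2).
  s_2 = 0 + 0 + 1 + 0 + 0 + 1 + 1 + 0 = 3 ≡ 1 (mod 2).
  s_3 = 1 + 0 + 1 + 0 + 0 + 0 + 1 + 0 = 3 ≡ 1 (mod 2).
  s_4 = 0 + 0 + 0 + 0 + 0 + 0 + 1 + 0 = 1 ≡ 1 (mod 2).
s = (0, 1, 1, 1)^T — this equals column 7 of H (binary 0111), so error is at position 7.
Correct: flip bit 7 of r = 010001000000110 to get c = 010001100000110.


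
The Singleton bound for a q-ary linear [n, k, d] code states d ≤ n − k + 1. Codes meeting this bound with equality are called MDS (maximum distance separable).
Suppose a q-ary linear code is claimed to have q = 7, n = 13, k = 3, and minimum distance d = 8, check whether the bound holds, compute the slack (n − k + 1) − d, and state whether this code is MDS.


Singleton RHS = n − k + 1 = 11, slack = 3, bound satisfied, not MDS.

Singleton bound: d ≤ n − k + 1.
Here n = 13, k = 3, so n − k + 1 = 11.
Given d = 8, check d ≤ 11: YES.
Slack = (n − k + 1) − d = 3.
The code is NOT MDS (slack = 3 > 0).
Description: the claimed parameters are [13, 3, 8]_7; such a code would be non-MDS.


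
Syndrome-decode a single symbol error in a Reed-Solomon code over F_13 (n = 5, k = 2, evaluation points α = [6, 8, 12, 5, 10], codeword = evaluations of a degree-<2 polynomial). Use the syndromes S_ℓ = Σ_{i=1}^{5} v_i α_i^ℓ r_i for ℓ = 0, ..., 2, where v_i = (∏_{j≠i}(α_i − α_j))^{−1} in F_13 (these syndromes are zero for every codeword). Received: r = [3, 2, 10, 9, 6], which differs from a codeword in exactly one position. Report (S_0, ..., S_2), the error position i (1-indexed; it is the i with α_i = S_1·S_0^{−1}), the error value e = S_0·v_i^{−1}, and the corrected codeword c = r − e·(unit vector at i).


S = (11, 1, 6), error at position 1, error magnitude e = 5, c = [11, 2, 10, 9, 6].

Step 1: column multipliers v_i = (∏_{j≠i}(α_i − α_j))^{−1} mod 13.
  i = 1 (α = 6): (6−8)(6−12)(6−5)(6−10) = (−2)·(−6)·1·(−4) = −48 ≡ 4, so v_1 = 4^{−1} = 10 (mod 13).
  i = 2 (α = 8): (8−6)(8−12)(8−5)(8−10) = 2·(−4)·3·(−2) = 48 ≡ 9, so v_2 = 9^{−1} = 3 (mod 13).
  i = 3 (α = 12): (12−6)(12−8)(12−5)(12−10) = 6·4·7·2 = 336 ≡ 11, so v_3 = 11^{−1} = 6 (mod 13).
  i = 4 (α = 5): (5−6)(5−8)(5−12)(5−10) = (−1)·(−3)·(−7)·(−5) = 105 ≡ 1, so v_4 = 1^{−1} = 1 (mod 13).
  i = 5 (α = 10): (10−6)(10−8)(10−12)(10−5) = 4·2·(−2)·5 = −80 ≡ 11, so v_5 = 11^{−1} = 6 (mod 13).
  v = [10, 3, 6, 1, 6].
Step 2: syndromes of r = [3, 2, 10, 9, 6] (all sums mod 13).
  S_0 = Σ v_i r_i = 10·3 + 3·2 + 6·10 + 1·9 + 6·6 = 141 ≡ 11.
  S_1 = Σ v_i α_i r_i = 10·6·3 + 3·8·2 + 6·12·10 + 1·5·9 + 6·10·6 = 1353 ≡ 1.
  α_i^2 mod 13 = [10, 12, 1, 12, 9].
  S_2 = Σ v_i α_i^2 r_i = 10·10·3 + 3·12·2 + 6·1·10 + 1·12·9 + 6·9·6 = 864 ≡ 6.
  S = (11, 1, 6) ≠ 0, so r is not a codeword (an error is present).
Step 3: locate the error. For a single error e at position i, S_ℓ = v_i·e·α_i^ℓ, so α_err = S_1/S_0.
  S_0^{−1} = 11^{−1} = 6 (mod 13), so α_err = 1·6 = 6 ≡ 6 = α_1. Error position i = 1.
  Consistency check: S_2/S_1 = 6·1 = 6 ≡ 6 = α_err ✓ (single-error assumption holds).
Step 4: error magnitude e = S_0/v_1 = S_0·∏_{j≠1}(α_1 − α_j) = 11·4 = 44 ≡ 5 (mod 13).
Step 5: correct position 1: c_1 = r_1 − e = 3 − 5 ≡ 11 (mod 13). Hence c = [11, 2, 10, 9, 6].
  Check: interpolating c through the α_i gives m(x) = 12 + 2·x (degree < 2) with m(α_i) = c_i for every i, so c is indeed a codeword.


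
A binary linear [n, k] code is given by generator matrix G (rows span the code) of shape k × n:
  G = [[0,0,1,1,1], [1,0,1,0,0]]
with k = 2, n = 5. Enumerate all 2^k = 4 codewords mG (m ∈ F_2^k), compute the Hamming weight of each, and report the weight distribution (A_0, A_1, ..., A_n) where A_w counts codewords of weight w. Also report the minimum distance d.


Weight distribution: A_0 = 1, A_2 = 1, A_3 = 2. Minimum distance d = 2.

Enumerate all 2^2 = 4 messages m ∈ F_2^2.
For each, compute codeword c = mG in F_2^5, then tally its weight.
  m = 00 → c = 00000, weight = 0.
  m = 10 → c = 00111, weight = 3.
  m = 01 → c = 10100, weight = 2.
  m = 11 → c = 10011, weight = 3.
Tally weights:
  weight 0: 1 codewords.
  weight 2: 1 codewords.
  weight 3: 2 codewords.
Minimum distance d = smallest w > 0 with A_w > 0 = 2.
Sanity: Σ A_w = 4 = 2^2 = 4 ✓.


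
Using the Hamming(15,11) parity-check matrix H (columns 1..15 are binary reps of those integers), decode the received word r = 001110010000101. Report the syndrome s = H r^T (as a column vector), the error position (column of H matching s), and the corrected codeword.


s = (1, 0, 0, 0)^T, error position = 8, corrected codeword c = 001110000000101

Compute s = H r^T mod 2 one row at a time:
  s_1 = 1 + 0 + 0 + 0 + 0 + 1 + 0 + 1 = 3 ≡ 1 (mod 2).
  s_2 = 1 + 1 + 0 + 0 + 0 + 1 + 0 + 1 = 4 ≡ 0 (mod 2).
  s_3 = 0 + 1 + 0 + 0 + 0 + 0 + 0 + 1 = 2 ≡ 0 (mod 2).
  s_4 = 0 + 1 + 1 + 0 + 0 + 0 + 1 + 1 = 4 ≡ 0 (mod 2).
s = (1, 0, 0, 0)^T — this equals column 8 of H (binary 1000), so error is at position 8.
Correct: flip bit 8 of r = 001110010000101 to get c = 001110000000101.


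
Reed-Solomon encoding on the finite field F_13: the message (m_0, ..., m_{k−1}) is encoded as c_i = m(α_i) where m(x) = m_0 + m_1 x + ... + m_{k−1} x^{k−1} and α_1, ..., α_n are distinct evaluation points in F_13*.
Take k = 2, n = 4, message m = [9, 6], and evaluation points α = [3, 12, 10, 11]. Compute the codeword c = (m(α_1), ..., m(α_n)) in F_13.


c = [1, 3, 4, 10]

Message polynomial: m(x) = 9 + 6·x (mod 13).
For each evaluation point α_i, compute m(α_i) mod 13:
  α_1 = 3: Horner steps 6 → 1, so m(3) = 1.
  α_2 = 12: Horner steps 6 → 3, so m(12) = 3.
  α_3 = 10: Horner steps 6 → 4, so m(10) = 4.
  α_4 = 11: Horner steps 6 → 10, so m(11) = 10.
Codeword c = [1, 3, 4, 10] ∈ F_13^4.


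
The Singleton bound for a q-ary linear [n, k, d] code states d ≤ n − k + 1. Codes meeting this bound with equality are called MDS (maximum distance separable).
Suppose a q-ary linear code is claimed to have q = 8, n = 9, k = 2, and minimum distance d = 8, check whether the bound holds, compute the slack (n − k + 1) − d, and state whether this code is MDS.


Singleton RHS = n − k + 1 = 8, slack = 0, bound satisfied, MDS.

Singleton bound: d ≤ n − k + 1.
Here n = 9, k = 2, so n − k + 1 = 8.
Given d = 8, check d ≤ 8: YES.
Slack = (n − k + 1) − d = 0.
The code is MDS (slack = 0).
Description: the claimed parameters are [9, 2, 8]_8; such a code would be MDS (meets Singleton bound).


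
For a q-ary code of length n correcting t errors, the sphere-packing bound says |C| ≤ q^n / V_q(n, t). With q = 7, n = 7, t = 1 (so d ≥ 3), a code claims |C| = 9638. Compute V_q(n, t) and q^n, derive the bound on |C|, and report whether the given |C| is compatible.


V_q(n, t) = 43, q^n = 823543, Hamming bound = 19152, |C| = 9638 ≤ bound (satisfied).

Step 1: Compute V_q(n, t) = Σ_{j=0}^1 C(n, j) (q−1)^j.
  j = 0: C(7,0)·(6)^0 = 1·1 = 1.
  j = 1: C(7,1)·(6)^1 = 7·6 = 42.
  V_q(n, t) = 1 + 42 = 43.
Step 2: q^n = 7^7 = 823543.
Step 3: Hamming bound ⌊q^n / V_q(n,t)⌋ = ⌊823543/43⌋ = 19152.
Step 4: Compare |C| = 9638 to 19152: satisfied.
The claimed |C| lies below the Hamming bound.


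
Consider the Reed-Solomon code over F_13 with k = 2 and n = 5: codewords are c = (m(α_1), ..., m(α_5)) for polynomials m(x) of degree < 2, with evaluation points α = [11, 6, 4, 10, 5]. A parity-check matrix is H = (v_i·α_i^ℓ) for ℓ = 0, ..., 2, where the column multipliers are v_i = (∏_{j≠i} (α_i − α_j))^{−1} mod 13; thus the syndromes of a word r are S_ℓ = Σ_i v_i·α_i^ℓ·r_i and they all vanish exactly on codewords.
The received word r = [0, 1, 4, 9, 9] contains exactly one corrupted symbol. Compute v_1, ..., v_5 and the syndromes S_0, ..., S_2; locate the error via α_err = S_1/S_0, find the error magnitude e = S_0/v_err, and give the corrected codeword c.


S = (4, 1, 10), error at position 4, error magnitude e = 1, c = [0, 1, 4, 8, 9].

Step 1: column multipliers v_i = (∏_{j≠i}(α_i − α_j))^{−1} mod 13.
  i = 1 (α = 11): (11−6)(11−4)(11−10)(11−5) = 5·7·1·6 = 210 ≡ 2, so v_1 = 2^{−1} = 7 (mod 13).
  i = 2 (α = 6): (6−11)(6−4)(6−10)(6−5) = (−5)·2·(−4)·1 = 40 ≡ 1, so v_2 = 1^{−1} = 1 (mod 13).
  i = 3 (α = 4): (4−11)(4−6)(4−10)(4−5) = (−7)·(−2)·(−6)·(−1) = 84 ≡ 6, so v_3 = 6^{−1} = 11 (mod 13).
  i = 4 (α = 10): (10−11)(10−6)(10−4)(10−5) = (−1)·4·6·5 = −120 ≡ 10, so v_4 = 10^{−1} = 4 (mod 13).
  i = 5 (α = 5): (5−11)(5−6)(5−4)(5−10) = (−6)·(−1)·1·(−5) = −30 ≡ 9, so v_5 = 9^{−1} = 3 (mod 13).
  v = [7, 1, 11, 4, 3].
Step 2: syndromes of r = [0, 1, 4, 9, 9] (all sums mod 13).
  S_0 = Σ v_i r_i = 7·0 + 1·1 + 11·4 + 4·9 + 3·9 = 108 ≡ 4.
  S_1 = Σ v_i α_i r_i = 7·11·0 + 1·6·1 + 11·4·4 + 4·10·9 + 3·5·9 = 677 ≡ 1.
  α_i^2 mod 13 = [4, 10, 3, 9, 12].
  S_2 = Σ v_i α_i^2 r_i = 7·4·0 + 1·10·1 + 11·3·4 + 4·9·9 + 3·12·9 = 790 ≡ 10.
  S = (4, 1, 10) ≠ 0, so r is not a codeword (an error is present).
Step 3: locate the error. For a single error e at position i, S_ℓ = v_i·e·α_i^ℓ, so α_err = S_1/S_0.
  S_0^{−1} = 4^{−1} = 10 (mod 13), so α_err = 1·10 = 10 ≡ 10 = α_4. Error position i = 4.
  Consistency check: S_2/S_1 = 10·1 = 10 ≡ 10 = α_err ✓ (single-error assumption holds).
Step 4: error magnitude e = S_0/v_4 = S_0·∏_{j≠4}(α_4 − α_j) = 4·10 = 40 ≡ 1 (mod 13).
Step 5: correct position 4: c_4 = r_4 − e = 9 − 1 ≡ 8 (mod 13). Hence c = [0, 1, 4, 8, 9].
  Check: interpolating c through the α_i gives m(x) = 10 + 5·x (degree < 2) with m(α_i) = c_i for every i, so c is indeed a codeword.
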